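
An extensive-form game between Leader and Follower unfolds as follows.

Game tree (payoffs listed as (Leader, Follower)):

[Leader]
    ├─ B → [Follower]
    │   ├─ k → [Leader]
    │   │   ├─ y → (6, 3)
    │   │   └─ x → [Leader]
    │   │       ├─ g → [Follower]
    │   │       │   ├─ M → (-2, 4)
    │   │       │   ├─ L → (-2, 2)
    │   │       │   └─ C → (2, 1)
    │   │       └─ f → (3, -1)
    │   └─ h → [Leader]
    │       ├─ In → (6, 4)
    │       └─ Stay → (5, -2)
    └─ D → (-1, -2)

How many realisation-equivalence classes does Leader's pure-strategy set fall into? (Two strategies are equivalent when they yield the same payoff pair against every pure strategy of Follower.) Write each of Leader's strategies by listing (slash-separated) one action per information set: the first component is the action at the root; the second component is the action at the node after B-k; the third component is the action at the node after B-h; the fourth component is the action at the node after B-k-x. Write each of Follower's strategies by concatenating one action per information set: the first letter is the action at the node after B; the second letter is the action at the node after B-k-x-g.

Leader has 16 pure strategies: B/y/In/g, B/y/In/f, B/y/Stay/g, B/y/Stay/f, B/x/In/g, B/x/In/f, B/x/Stay/g, B/x/Stay/f, D/y/In/g, D/y/In/f, D/y/Stay/g, D/y/Stay/f, D/x/In/g, D/x/In/f, D/x/Stay/g, D/x/Stay/f. Columns: kM, kL, kC, hM, hL, hC.
{B/y/In/g, B/y/In/f} → row (6,3) (6,3) (6,3) (6,4) (6,4) (6,4)
{B/y/Stay/g, B/y/Stay/f} → row (6,3) (6,3) (6,3) (5,-2) (5,-2) (5,-2)
{B/x/In/g} → row (-2,4) (-2,2) (2,1) (6,4) (6,4) (6,4)
{B/x/In/f} → row (3,-1) (3,-1) (3,-1) (6,4) (6,4) (6,4)
{B/x/Stay/g} → row (-2,4) (-2,2) (2,1) (5,-2) (5,-2) (5,-2)
{B/x/Stay/f} → row (3,-1) (3,-1) (3,-1) (5,-2) (5,-2) (5,-2)
{D/y/In/g, D/y/In/f, D/y/Stay/g, D/y/Stay/f, D/x/In/g, D/x/In/f, D/x/Stay/g, D/x/Stay/f} → row (-1,-2) (-1,-2) (-1,-2) (-1,-2) (-1,-2) (-1,-2)
That's 7 distinct rows out of 16 strategies.

7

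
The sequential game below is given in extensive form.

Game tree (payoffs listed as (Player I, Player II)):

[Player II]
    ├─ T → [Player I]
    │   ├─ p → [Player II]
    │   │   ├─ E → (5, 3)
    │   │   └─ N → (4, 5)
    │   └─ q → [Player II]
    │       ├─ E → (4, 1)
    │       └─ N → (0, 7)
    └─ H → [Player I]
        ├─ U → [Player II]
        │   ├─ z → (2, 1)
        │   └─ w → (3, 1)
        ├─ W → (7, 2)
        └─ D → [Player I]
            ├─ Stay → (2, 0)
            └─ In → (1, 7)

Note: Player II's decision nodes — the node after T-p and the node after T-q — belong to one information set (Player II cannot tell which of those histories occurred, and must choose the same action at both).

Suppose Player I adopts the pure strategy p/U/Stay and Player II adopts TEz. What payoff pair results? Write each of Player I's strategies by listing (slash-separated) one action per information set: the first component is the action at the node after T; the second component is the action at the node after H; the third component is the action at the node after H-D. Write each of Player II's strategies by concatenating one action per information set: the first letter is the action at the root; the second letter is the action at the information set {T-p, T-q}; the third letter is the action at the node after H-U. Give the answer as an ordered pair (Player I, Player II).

Trace the play path from the root:
  Player II plays T
  Player I plays p at [T]
  Player II plays E at [T-p]
→ terminal payoff (5, 3).
(Player I's choice at the node after H is never reached on this path, so it doesn't affect the outcome.)

(5, 3)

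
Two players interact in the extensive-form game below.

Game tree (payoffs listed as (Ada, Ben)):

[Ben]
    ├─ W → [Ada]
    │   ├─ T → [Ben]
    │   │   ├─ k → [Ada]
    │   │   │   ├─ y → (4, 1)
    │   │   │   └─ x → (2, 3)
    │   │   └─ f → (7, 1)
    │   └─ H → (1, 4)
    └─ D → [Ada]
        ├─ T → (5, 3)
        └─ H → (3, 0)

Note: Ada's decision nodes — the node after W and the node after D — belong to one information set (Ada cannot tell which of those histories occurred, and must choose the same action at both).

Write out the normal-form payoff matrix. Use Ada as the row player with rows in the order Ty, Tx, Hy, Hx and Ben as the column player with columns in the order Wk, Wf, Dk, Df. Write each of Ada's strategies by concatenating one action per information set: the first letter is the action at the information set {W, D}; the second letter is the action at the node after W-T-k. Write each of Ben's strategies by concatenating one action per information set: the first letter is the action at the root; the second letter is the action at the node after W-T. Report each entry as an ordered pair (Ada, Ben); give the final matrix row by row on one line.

Ty: (4,1) (7,1) (5,3) (5,3) | Tx: (2,3) (7,1) (5,3) (5,3) | Hy: (1,4) (1,4) (3,0) (3,0) | Hx: (1,4) (1,4) (3,0) (3,0)

           Wk       Wf       Dk       Df
  Ty    (4,1)    (7,1)    (5,3)    (5,3)
  Tx    (2,3)    (7,1)    (5,3)    (5,3)
  Hy    (1,4)    (1,4)    (3,0)    (3,0)
  Hx    (1,4)    (1,4)    (3,0)    (3,0)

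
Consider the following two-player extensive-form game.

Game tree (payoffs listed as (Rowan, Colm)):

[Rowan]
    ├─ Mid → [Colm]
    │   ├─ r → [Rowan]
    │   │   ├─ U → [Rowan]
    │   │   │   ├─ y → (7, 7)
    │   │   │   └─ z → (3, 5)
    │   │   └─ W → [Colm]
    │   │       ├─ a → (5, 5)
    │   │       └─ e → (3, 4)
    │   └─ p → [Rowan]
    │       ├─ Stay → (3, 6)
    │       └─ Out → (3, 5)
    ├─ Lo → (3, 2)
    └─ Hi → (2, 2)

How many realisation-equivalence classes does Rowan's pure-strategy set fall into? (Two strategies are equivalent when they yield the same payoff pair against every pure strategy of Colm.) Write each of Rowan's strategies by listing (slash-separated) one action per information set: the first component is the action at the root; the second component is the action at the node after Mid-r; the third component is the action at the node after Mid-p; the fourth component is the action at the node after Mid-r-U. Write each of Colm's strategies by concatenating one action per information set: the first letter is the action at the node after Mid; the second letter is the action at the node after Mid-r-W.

8

Rowan has 24 pure strategies: Mid/U/Stay/y, Mid/U/Stay/z, Mid/U/Out/y, Mid/U/Out/z, Mid/W/Stay/y, Mid/W/Stay/z, Mid/W/Out/y, Mid/W/Out/z, Lo/U/Stay/y, Lo/U/Stay/z, Lo/U/Out/y, Lo/U/Out/z, Lo/W/Stay/y, Lo/W/Stay/z, Lo/W/Out/y, Lo/W/Out/z, Hi/U/Stay/y, Hi/U/Stay/z, Hi/U/Out/y, Hi/U/Out/z, Hi/W/Stay/y, Hi/W/Stay/z, Hi/W/Out/y, Hi/W/Out/z. Columns: ra, re, pa, pe.
{Mid/U/Stay/y} → row (7,7) (7,7) (3,6) (3,6)
{Mid/U/Stay/z} → row (3,5) (3,5) (3,6) (3,6)
{Mid/U/Out/y} → row (7,7) (7,7) (3,5) (3,5)
{Mid/U/Out/z} → row (3,5) (3,5) (3,5) (3,5)
{Mid/W/Stay/y, Mid/W/Stay/z} → row (5,5) (3,4) (3,6) (3,6)
{Mid/W/Out/y, Mid/W/Out/z} → row (5,5) (3,4) (3,5) (3,5)
{Lo/U/Stay/y, Lo/U/Stay/z, Lo/U/Out/y, Lo/U/Out/z, Lo/W/Stay/y, Lo/W/Stay/z, Lo/W/Out/y, Lo/W/Out/z} → row (3,2) (3,2) (3,2) (3,2)
{Hi/U/Stay/y, Hi/U/Stay/z, Hi/U/Out/y, Hi/U/Out/z, Hi/W/Stay/y, Hi/W/Stay/z, Hi/W/Out/y, Hi/W/Out/z} → row (2,2) (2,2) (2,2) (2,2)
That's 8 distinct rows out of 24 strategies.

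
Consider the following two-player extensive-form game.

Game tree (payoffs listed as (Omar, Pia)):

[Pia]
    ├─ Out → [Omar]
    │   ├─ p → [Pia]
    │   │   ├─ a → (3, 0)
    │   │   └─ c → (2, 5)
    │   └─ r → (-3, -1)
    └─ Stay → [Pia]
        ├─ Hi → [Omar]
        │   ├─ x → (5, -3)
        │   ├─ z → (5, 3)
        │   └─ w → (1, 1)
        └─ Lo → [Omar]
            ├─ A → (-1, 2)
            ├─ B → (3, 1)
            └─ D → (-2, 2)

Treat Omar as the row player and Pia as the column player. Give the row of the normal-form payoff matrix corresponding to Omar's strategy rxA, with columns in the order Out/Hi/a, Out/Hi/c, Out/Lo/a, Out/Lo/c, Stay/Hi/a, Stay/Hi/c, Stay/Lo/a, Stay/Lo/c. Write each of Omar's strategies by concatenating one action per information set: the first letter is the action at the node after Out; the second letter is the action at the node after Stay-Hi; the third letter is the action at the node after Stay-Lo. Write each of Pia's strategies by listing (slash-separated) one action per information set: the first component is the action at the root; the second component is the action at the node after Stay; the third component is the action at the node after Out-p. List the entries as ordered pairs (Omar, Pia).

(-3,-1) (-3,-1) (-3,-1) (-3,-1) (5,-3) (5,-3) (-1,2) (-1,2)

vs Out/Hi/a: Pia plays Out → Omar plays r at [Out] → (-3, -1)
vs Out/Hi/c: Pia plays Out → Omar plays r at [Out] → (-3, -1)
vs Out/Lo/a: Pia plays Out → Omar plays r at [Out] → (-3, -1)
vs Out/Lo/c: Pia plays Out → Omar plays r at [Out] → (-3, -1)
vs Stay/Hi/a: Pia plays Stay → Pia plays Hi at [Stay] → Omar plays x at [Stay-Hi] → (5, -3)
vs Stay/Hi/c: Pia plays Stay → Pia plays Hi at [Stay] → Omar plays x at [Stay-Hi] → (5, -3)
vs Stay/Lo/a: Pia plays Stay → Pia plays Lo at [Stay] → Omar plays A at [Stay-Lo] → (-1, 2)
vs Stay/Lo/c: Pia plays Stay → Pia plays Lo at [Stay] → Omar plays A at [Stay-Lo] → (-1, 2)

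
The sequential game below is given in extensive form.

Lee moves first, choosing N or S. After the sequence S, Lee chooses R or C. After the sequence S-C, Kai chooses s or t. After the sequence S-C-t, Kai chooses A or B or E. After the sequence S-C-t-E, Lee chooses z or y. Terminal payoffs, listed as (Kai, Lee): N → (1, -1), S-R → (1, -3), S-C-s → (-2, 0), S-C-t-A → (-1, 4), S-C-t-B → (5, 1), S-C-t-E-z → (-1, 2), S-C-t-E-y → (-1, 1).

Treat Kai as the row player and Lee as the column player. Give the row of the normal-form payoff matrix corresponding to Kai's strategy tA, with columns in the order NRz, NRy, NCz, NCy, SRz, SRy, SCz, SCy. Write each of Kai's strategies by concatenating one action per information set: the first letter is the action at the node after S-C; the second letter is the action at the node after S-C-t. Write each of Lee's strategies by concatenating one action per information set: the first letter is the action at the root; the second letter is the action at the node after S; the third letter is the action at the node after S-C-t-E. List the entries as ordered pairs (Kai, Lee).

vs NRz: Lee plays N → (1, -1)
vs NRy: Lee plays N → (1, -1)
vs NCz: Lee plays N → (1, -1)
vs NCy: Lee plays N → (1, -1)
vs SRz: Lee plays S → Lee plays R at [S] → (1, -3)
vs SRy: Lee plays S → Lee plays R at [S] → (1, -3)
vs SCz: Lee plays S → Lee plays C at [S] → Kai plays t at [S-C] → Kai plays A at [S-C-t] → (-1, 4)
vs SCy: Lee plays S → Lee plays C at [S] → Kai plays t at [S-C] → Kai plays A at [S-C-t] → (-1, 4)

(1,-1) (1,-1) (1,-1) (1,-1) (1,-3) (1,-3) (-1,4) (-1,4)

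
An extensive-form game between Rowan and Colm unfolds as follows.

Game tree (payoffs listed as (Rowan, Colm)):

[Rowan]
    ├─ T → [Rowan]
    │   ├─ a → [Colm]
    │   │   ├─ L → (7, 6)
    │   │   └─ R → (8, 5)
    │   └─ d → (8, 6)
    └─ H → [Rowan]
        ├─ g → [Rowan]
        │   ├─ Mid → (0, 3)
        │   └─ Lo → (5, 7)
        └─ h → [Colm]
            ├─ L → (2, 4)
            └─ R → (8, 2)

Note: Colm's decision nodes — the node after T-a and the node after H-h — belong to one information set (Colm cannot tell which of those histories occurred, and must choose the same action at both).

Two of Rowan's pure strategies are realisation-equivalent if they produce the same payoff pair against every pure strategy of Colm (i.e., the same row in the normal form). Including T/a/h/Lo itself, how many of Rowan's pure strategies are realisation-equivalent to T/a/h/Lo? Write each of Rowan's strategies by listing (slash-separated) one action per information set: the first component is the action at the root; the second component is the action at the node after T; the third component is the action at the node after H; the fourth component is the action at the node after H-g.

4

Row for T/a/h/Lo (columns L, R): (7,6) (8,5).
Under T/a/h/Lo, Rowan's choice at the node after H and at the node after H-g can never be reached regardless of what Colm does, so varying those choices leaves every outcome unchanged.
Holding the reachable choices fixed and varying the unreachable ones freely already gives 2 × 2 = 4 equivalent strategies.
No other strategy reproduces this row, so those 4 are the full class: T/a/g/Mid, T/a/g/Lo, T/a/h/Mid, T/a/h/Lo.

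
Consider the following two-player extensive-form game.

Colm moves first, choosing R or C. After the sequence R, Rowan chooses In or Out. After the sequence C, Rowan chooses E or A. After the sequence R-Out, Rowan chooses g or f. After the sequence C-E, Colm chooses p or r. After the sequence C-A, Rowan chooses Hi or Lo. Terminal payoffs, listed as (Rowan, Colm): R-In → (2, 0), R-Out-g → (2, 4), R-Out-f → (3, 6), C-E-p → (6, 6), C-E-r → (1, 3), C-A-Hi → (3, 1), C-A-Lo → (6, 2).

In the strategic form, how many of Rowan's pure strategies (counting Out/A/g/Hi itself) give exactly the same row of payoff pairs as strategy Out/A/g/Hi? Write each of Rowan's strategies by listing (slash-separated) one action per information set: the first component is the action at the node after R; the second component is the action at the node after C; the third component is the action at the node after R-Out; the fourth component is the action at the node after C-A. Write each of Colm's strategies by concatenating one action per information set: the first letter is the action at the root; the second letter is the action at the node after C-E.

Row for Out/A/g/Hi (columns Rp, Rr, Cp, Cr): (2,4) (2,4) (3,1) (3,1).
Every one of Rowan's information sets is on the play path for some reply by Colm when Rowan follows Out/A/g/Hi.
Changing the action at any of them therefore changes at least one column, so only Out/A/g/Hi itself gives this row.

1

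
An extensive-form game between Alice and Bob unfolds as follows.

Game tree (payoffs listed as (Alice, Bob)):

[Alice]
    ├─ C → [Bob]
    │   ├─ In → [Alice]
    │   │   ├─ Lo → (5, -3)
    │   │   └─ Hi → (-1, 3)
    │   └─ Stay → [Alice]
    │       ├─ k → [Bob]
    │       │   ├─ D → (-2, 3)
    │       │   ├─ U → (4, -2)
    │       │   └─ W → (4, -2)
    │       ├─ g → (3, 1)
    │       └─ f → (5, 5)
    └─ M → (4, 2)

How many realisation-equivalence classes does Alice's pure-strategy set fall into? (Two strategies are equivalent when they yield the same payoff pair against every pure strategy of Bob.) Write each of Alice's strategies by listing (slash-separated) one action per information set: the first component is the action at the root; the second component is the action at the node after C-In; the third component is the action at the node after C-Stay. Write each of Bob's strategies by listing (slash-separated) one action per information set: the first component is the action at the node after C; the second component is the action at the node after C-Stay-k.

7

Alice has 12 pure strategies: C/Lo/k, C/Lo/g, C/Lo/f, C/Hi/k, C/Hi/g, C/Hi/f, M/Lo/k, M/Lo/g, M/Lo/f, M/Hi/k, M/Hi/g, M/Hi/f. Columns: In/D, In/U, In/W, Stay/D, Stay/U, Stay/W.
{C/Lo/k} → row (5,-3) (5,-3) (5,-3) (-2,3) (4,-2) (4,-2)
{C/Lo/g} → row (5,-3) (5,-3) (5,-3) (3,1) (3,1) (3,1)
{C/Lo/f} → row (5,-3) (5,-3) (5,-3) (5,5) (5,5) (5,5)
{C/Hi/k} → row (-1,3) (-1,3) (-1,3) (-2,3) (4,-2) (4,-2)
{C/Hi/g} → row (-1,3) (-1,3) (-1,3) (3,1) (3,1) (3,1)
{C/Hi/f} → row (-1,3) (-1,3) (-1,3) (5,5) (5,5) (5,5)
{M/Lo/k, M/Lo/g, M/Lo/f, M/Hi/k, M/Hi/g, M/Hi/f} → row (4,2) (4,2) (4,2) (4,2) (4,2) (4,2)
That's 7 distinct rows out of 12 strategies.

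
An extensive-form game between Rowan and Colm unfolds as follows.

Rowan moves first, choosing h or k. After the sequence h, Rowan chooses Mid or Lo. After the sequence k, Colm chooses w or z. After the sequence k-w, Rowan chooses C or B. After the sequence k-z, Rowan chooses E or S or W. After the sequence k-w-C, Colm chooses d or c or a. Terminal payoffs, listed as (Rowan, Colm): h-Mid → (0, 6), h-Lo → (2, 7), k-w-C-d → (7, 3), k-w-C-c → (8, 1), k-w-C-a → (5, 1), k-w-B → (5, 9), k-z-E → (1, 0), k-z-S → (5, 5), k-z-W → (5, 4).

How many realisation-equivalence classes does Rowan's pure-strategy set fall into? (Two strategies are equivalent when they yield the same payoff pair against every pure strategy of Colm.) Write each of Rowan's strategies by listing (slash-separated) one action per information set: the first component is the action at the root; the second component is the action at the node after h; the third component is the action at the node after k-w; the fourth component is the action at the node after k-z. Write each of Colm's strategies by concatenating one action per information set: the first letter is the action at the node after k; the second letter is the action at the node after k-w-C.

8

Rowan has 24 pure strategies: h/Mid/C/E, h/Mid/C/S, h/Mid/C/W, h/Mid/B/E, h/Mid/B/S, h/Mid/B/W, h/Lo/C/E, h/Lo/C/S, h/Lo/C/W, h/Lo/B/E, h/Lo/B/S, h/Lo/B/W, k/Mid/C/E, k/Mid/C/S, k/Mid/C/W, k/Mid/B/E, k/Mid/B/S, k/Mid/B/W, k/Lo/C/E, k/Lo/C/S, k/Lo/C/W, k/Lo/B/E, k/Lo/B/S, k/Lo/B/W. Columns: wd, wc, wa, zd, zc, za.
{h/Mid/C/E, h/Mid/C/S, h/Mid/C/W, h/Mid/B/E, h/Mid/B/S, h/Mid/B/W} → row (0,6) (0,6) (0,6) (0,6) (0,6) (0,6)
{h/Lo/C/E, h/Lo/C/S, h/Lo/C/W, h/Lo/B/E, h/Lo/B/S, h/Lo/B/W} → row (2,7) (2,7) (2,7) (2,7) (2,7) (2,7)
{k/Mid/C/E, k/Lo/C/E} → row (7,3) (8,1) (5,1) (1,0) (1,0) (1,0)
{k/Mid/C/S, k/Lo/C/S} → row (7,3) (8,1) (5,1) (5,5) (5,5) (5,5)
{k/Mid/C/W, k/Lo/C/W} → row (7,3) (8,1) (5,1) (5,4) (5,4) (5,4)
{k/Mid/B/E, k/Lo/B/E} → row (5,9) (5,9) (5,9) (1,0) (1,0) (1,0)
{k/Mid/B/S, k/Lo/B/S} → row (5,9) (5,9) (5,9) (5,5) (5,5) (5,5)
{k/Mid/B/W, k/Lo/B/W} → row (5,9) (5,9) (5,9) (5,4) (5,4) (5,4)
That's 8 distinct rows out of 24 strategies.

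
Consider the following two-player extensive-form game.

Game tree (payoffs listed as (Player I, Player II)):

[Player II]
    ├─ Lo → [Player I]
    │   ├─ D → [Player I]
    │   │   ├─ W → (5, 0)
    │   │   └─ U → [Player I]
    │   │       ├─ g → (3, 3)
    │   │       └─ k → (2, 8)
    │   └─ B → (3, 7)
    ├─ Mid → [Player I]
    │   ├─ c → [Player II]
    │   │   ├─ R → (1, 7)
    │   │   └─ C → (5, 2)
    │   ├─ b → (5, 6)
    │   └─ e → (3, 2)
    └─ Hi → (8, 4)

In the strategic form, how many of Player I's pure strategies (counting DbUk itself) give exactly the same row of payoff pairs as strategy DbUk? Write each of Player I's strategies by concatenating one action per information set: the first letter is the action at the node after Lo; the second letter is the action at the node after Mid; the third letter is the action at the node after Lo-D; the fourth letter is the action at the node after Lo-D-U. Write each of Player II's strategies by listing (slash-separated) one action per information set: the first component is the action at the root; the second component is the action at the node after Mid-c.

Row for DbUk (columns Lo/R, Lo/C, Mid/R, Mid/C, Hi/R, Hi/C): (2,8) (2,8) (5,6) (5,6) (8,4) (8,4).
Every one of Player I's information sets is on the play path for some reply by Player II when Player I follows DbUk.
Changing the action at any of them therefore changes at least one column, so only DbUk itself gives this row.

1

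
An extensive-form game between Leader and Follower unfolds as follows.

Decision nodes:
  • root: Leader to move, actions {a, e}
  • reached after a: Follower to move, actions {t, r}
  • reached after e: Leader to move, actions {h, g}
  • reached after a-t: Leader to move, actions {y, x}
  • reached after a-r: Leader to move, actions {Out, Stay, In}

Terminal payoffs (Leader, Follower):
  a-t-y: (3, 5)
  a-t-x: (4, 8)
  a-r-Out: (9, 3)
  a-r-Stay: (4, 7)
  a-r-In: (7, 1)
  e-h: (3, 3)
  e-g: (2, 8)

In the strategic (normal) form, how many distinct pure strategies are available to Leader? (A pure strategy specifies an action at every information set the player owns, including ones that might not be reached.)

Leader owns the root with actions {a, e} — two choices.
Leader owns the node after e with actions {h, g} — two choices.
Leader owns the node after a-t with actions {y, x} — two choices.
Leader owns the node after a-r with actions {Out, Stay, In} — three choices.
A pure strategy fixes one action at each information set independently, so the count is the product 2 × 2 × 2 × 3 = 24.
(For reference, Follower has 2 pure strategies, giving a 24×2 normal-form matrix.)

24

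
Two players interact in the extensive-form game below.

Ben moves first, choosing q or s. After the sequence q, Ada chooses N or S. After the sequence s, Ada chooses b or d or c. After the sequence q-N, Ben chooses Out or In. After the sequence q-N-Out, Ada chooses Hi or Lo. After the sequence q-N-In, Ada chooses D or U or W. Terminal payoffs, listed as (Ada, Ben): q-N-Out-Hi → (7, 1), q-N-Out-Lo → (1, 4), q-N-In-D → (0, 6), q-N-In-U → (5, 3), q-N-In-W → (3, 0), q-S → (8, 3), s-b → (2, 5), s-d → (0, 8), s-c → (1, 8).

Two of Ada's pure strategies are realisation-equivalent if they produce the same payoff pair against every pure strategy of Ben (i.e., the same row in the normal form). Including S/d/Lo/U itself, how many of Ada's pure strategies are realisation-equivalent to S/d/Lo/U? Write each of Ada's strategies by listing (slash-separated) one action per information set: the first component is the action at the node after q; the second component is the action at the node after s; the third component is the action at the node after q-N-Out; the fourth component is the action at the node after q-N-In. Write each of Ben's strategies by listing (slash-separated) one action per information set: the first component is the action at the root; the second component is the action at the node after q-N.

Row for S/d/Lo/U (columns q/Out, q/In, s/Out, s/In): (8,3) (8,3) (0,8) (0,8).
Under S/d/Lo/U, Ada's choice at the node after q-N-Out and at the node after q-N-In can never be reached regardless of what Ben does, so varying those choices leaves every outcome unchanged.
Holding the reachable choices fixed and varying the unreachable ones freely already gives 2 × 3 = 6 equivalent strategies.
No other strategy reproduces this row, so those 6 are the full class: S/d/Hi/D, S/d/Hi/U, S/d/Hi/W, S/d/Lo/D, S/d/Lo/U, S/d/Lo/W.

6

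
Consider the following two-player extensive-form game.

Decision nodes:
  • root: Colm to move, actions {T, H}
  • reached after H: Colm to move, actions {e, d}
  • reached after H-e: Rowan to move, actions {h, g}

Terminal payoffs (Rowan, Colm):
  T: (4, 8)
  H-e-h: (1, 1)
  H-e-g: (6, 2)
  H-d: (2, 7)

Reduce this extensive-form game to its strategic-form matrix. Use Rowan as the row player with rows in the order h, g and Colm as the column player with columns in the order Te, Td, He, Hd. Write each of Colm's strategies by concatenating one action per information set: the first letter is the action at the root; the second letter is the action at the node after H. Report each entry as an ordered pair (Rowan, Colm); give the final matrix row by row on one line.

h: (4,8) (4,8) (1,1) (2,7) | g: (4,8) (4,8) (6,2) (2,7)

           Te       Td       He       Hd
   h    (4,8)    (4,8)    (1,1)    (2,7)
   g    (4,8)    (4,8)    (6,2)    (2,7)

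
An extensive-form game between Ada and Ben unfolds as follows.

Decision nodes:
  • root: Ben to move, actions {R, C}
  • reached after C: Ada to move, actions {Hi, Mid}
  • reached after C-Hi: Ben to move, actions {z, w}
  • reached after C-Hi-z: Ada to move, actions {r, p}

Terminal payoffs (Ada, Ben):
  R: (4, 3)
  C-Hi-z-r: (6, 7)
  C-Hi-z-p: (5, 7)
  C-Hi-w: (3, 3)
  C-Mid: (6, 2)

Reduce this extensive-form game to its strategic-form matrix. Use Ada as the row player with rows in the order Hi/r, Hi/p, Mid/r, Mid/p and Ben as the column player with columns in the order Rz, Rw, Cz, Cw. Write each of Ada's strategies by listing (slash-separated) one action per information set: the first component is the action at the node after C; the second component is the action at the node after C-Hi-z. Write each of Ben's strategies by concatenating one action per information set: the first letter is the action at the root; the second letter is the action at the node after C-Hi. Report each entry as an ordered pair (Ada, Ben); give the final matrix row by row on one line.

Hi/r: (4,3) (4,3) (6,7) (3,3) | Hi/p: (4,3) (4,3) (5,7) (3,3) | Mid/r: (4,3) (4,3) (6,2) (6,2) | Mid/p: (4,3) (4,3) (6,2) (6,2)

            Rz       Rw       Cz       Cw
 Hi/r    (4,3)    (4,3)    (6,7)    (3,3)
 Hi/p    (4,3)    (4,3)    (5,7)    (3,3)
Mid/r    (4,3)    (4,3)    (6,2)    (6,2)
Mid/p    (4,3)    (4,3)    (6,2)    (6,2)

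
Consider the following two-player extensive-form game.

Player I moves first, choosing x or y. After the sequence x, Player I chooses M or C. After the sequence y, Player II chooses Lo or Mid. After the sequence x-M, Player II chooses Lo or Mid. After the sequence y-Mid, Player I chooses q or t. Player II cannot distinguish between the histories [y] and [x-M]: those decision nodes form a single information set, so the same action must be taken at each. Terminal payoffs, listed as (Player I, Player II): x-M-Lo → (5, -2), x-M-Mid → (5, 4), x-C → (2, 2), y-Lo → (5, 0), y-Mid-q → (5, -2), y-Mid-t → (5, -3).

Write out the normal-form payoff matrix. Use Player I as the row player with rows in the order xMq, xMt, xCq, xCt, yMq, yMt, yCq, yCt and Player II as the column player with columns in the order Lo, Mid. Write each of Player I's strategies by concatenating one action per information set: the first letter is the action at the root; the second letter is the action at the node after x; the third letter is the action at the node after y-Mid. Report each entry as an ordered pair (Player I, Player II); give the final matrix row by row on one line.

xMq: (5,-2) (5,4) | xMt: (5,-2) (5,4) | xCq: (2,2) (2,2) | xCt: (2,2) (2,2) | yMq: (5,0) (5,-2) | yMt: (5,0) (5,-3) | yCq: (5,0) (5,-2) | yCt: (5,0) (5,-3)

Row xMq: Lo→(5,-2), Mid→(5,4)
Row xMt: Lo→(5,-2), Mid→(5,4)
Row xCq: Lo→(2,2), Mid→(2,2)
Row xCt: Lo→(2,2), Mid→(2,2)
Row yMq: Lo→(5,0), Mid→(5,-2)
Row yMt: Lo→(5,0), Mid→(5,-3)
Row yCq: Lo→(5,0), Mid→(5,-2)
Row yCt: Lo→(5,0), Mid→(5,-3)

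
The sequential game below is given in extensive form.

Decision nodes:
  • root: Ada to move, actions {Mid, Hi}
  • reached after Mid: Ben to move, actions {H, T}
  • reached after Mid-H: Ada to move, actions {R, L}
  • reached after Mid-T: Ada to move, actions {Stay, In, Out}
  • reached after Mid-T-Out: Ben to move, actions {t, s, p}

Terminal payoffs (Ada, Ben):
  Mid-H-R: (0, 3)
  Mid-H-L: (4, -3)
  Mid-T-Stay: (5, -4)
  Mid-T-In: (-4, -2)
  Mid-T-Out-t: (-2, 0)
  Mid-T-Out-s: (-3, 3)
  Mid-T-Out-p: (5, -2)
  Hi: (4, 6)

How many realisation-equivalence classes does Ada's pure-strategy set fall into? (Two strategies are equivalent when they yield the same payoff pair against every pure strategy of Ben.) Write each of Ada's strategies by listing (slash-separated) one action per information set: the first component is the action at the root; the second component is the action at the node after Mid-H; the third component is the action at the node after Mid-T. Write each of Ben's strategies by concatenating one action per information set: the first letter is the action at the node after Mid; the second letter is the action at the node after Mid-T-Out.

Ada has 12 pure strategies: Mid/R/Stay, Mid/R/In, Mid/R/Out, Mid/L/Stay, Mid/L/In, Mid/L/Out, Hi/R/Stay, Hi/R/In, Hi/R/Out, Hi/L/Stay, Hi/L/In, Hi/L/Out. Columns: Ht, Hs, Hp, Tt, Ts, Tp.
{Mid/R/Stay} → row (0,3) (0,3) (0,3) (5,-4) (5,-4) (5,-4)
{Mid/R/In} → row (0,3) (0,3) (0,3) (-4,-2) (-4,-2) (-4,-2)
{Mid/R/Out} → row (0,3) (0,3) (0,3) (-2,0) (-3,3) (5,-2)
{Mid/L/Stay} → row (4,-3) (4,-3) (4,-3) (5,-4) (5,-4) (5,-4)
{Mid/L/In} → row (4,-3) (4,-3) (4,-3) (-4,-2) (-4,-2) (-4,-2)
{Mid/L/Out} → row (4,-3) (4,-3) (4,-3) (-2,0) (-3,3) (5,-2)
{Hi/R/Stay, Hi/R/In, Hi/R/Out, Hi/L/Stay, Hi/L/In, Hi/L/Out} → row (4,6) (4,6) (4,6) (4,6) (4,6) (4,6)
That's 7 distinct rows out of 12 strategies.

7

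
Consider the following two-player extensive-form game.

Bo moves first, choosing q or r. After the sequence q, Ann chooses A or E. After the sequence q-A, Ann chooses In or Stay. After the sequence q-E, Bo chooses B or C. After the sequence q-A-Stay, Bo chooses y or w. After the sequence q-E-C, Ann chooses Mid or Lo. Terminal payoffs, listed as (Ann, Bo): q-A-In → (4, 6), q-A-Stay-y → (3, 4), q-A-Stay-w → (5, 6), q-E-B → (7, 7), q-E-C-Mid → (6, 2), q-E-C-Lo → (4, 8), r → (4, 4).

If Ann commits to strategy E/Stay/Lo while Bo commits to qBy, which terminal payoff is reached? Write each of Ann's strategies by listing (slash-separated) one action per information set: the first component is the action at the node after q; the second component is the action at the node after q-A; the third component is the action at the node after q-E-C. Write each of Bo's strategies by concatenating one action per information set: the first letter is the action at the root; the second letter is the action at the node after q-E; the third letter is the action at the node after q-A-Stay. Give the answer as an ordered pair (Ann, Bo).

Trace the play path from the root:
  Bo plays q
  Ann plays E at [q]
  Bo plays B at [q-E]
→ terminal payoff (7, 7).
(Ann's choice at the node after q-A is never reached on this path, so it doesn't affect the outcome.)

(7, 7)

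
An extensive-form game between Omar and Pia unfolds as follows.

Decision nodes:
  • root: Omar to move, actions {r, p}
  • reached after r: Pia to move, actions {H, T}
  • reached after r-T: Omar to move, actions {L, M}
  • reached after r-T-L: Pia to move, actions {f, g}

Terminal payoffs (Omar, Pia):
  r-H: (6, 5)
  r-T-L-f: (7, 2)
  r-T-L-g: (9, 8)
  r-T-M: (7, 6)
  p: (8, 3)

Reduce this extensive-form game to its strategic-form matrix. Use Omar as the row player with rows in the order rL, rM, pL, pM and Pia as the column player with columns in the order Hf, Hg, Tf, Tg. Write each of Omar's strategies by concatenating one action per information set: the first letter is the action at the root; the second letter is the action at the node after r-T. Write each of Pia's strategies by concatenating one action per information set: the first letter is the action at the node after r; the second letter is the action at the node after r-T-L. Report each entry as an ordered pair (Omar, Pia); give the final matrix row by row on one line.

Row rL: Hf→(6,5), Hg→(6,5), Tf→(7,2), Tg→(9,8)
Row rM: Hf→(6,5), Hg→(6,5), Tf→(7,6), Tg→(7,6)
Row pL: Hf→(8,3), Hg→(8,3), Tf→(8,3), Tg→(8,3)
Row pM: Hf→(8,3), Hg→(8,3), Tf→(8,3), Tg→(8,3)

rL: (6,5) (6,5) (7,2) (9,8) | rM: (6,5) (6,5) (7,6) (7,6) | pL: (8,3) (8,3) (8,3) (8,3) | pM: (8,3) (8,3) (8,3) (8,3)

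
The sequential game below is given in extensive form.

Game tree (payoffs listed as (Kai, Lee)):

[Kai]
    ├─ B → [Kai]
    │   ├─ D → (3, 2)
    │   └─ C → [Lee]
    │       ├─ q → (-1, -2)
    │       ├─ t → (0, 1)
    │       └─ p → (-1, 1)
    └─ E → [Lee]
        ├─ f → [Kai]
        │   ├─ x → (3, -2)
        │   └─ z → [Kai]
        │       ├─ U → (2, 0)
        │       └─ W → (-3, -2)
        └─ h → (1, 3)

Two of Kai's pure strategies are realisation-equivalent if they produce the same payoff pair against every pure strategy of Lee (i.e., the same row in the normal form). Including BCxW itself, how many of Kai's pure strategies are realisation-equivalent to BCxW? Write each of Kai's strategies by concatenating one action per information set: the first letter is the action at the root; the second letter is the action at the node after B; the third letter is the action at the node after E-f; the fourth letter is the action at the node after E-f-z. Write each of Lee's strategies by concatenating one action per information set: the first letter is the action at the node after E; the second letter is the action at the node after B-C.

Row for BCxW (columns fq, ft, fp, hq, ht, hp): (-1,-2) (0,1) (-1,1) (-1,-2) (0,1) (-1,1).
Under BCxW, Kai's choice at the node after E-f and at the node after E-f-z can never be reached regardless of what Lee does, so varying those choices leaves every outcome unchanged.
Holding the reachable choices fixed and varying the unreachable ones freely already gives 2 × 2 = 4 equivalent strategies.
No other strategy reproduces this row, so those 4 are the full class: BCxU, BCxW, BCzU, BCzW.

4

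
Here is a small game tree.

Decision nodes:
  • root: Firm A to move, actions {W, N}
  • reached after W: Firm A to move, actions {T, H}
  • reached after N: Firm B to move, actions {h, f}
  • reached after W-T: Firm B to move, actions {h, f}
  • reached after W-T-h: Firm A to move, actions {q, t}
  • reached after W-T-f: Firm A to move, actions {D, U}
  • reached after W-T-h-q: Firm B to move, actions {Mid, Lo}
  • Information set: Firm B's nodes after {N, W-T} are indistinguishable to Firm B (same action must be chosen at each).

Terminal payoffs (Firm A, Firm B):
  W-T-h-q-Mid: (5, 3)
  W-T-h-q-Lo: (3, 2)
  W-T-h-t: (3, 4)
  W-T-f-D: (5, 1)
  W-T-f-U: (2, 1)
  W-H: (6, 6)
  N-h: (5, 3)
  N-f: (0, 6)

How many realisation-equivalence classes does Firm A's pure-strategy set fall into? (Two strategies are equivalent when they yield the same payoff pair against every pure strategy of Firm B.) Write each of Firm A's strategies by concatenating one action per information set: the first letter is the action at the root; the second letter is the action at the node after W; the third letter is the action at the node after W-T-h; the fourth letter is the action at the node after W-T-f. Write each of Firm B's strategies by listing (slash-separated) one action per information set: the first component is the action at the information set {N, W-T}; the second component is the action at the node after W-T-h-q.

6

Firm A has 16 pure strategies: WTqD, WTqU, WTtD, WTtU, WHqD, WHqU, WHtD, WHtU, NTqD, NTqU, NTtD, NTtU, NHqD, NHqU, NHtD, NHtU. Columns: h/Mid, h/Lo, f/Mid, f/Lo.
{WTqD} → row (5,3) (3,2) (5,1) (5,1)
{WTqU} → row (5,3) (3,2) (2,1) (2,1)
{WTtD} → row (3,4) (3,4) (5,1) (5,1)
{WTtU} → row (3,4) (3,4) (2,1) (2,1)
{WHqD, WHqU, WHtD, WHtU} → row (6,6) (6,6) (6,6) (6,6)
{NTqD, NTqU, NTtD, NTtU, NHqD, NHqU, NHtD, NHtU} → row (5,3) (5,3) (0,6) (0,6)
That's 6 distinct rows out of 16 strategies.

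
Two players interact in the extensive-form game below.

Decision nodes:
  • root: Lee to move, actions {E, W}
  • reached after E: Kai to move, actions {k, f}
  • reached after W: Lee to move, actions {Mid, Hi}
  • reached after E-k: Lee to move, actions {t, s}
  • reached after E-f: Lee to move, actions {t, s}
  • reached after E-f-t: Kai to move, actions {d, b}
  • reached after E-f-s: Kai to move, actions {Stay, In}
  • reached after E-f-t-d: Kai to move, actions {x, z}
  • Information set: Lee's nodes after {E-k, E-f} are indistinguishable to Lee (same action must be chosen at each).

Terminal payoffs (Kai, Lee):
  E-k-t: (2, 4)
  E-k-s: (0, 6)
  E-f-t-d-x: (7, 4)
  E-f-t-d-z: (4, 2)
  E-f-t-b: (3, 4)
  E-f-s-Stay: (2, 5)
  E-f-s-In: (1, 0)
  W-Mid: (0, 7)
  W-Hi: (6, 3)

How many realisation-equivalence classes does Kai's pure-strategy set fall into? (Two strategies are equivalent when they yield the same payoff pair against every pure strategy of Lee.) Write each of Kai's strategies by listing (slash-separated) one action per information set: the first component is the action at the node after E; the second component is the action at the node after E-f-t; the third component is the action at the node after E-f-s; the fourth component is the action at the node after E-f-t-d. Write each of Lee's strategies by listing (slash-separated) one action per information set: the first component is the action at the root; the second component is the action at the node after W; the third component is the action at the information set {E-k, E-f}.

7

Kai has 16 pure strategies: k/d/Stay/x, k/d/Stay/z, k/d/In/x, k/d/In/z, k/b/Stay/x, k/b/Stay/z, k/b/In/x, k/b/In/z, f/d/Stay/x, f/d/Stay/z, f/d/In/x, f/d/In/z, f/b/Stay/x, f/b/Stay/z, f/b/In/x, f/b/In/z. Columns: E/Mid/t, E/Mid/s, E/Hi/t, E/Hi/s, W/Mid/t, W/Mid/s, W/Hi/t, W/Hi/s.
{k/d/Stay/x, k/d/Stay/z, k/d/In/x, k/d/In/z, k/b/Stay/x, k/b/Stay/z, k/b/In/x, k/b/In/z} → row (2,4) (0,6) (2,4) (0,6) (0,7) (0,7) (6,3) (6,3)
{f/d/Stay/x} → row (7,4) (2,5) (7,4) (2,5) (0,7) (0,7) (6,3) (6,3)
{f/d/Stay/z} → row (4,2) (2,5) (4,2) (2,5) (0,7) (0,7) (6,3) (6,3)
{f/d/In/x} → row (7,4) (1,0) (7,4) (1,0) (0,7) (0,7) (6,3) (6,3)
{f/d/In/z} → row (4,2) (1,0) (4,2) (1,0) (0,7) (0,7) (6,3) (6,3)
{f/b/Stay/x, f/b/Stay/z} → row (3,4) (2,5) (3,4) (2,5) (0,7) (0,7) (6,3) (6,3)
{f/b/In/x, f/b/In/z} → row (3,4) (1,0) (3,4) (1,0) (0,7) (0,7) (6,3) (6,3)
That's 7 distinct rows out of 16 strategies.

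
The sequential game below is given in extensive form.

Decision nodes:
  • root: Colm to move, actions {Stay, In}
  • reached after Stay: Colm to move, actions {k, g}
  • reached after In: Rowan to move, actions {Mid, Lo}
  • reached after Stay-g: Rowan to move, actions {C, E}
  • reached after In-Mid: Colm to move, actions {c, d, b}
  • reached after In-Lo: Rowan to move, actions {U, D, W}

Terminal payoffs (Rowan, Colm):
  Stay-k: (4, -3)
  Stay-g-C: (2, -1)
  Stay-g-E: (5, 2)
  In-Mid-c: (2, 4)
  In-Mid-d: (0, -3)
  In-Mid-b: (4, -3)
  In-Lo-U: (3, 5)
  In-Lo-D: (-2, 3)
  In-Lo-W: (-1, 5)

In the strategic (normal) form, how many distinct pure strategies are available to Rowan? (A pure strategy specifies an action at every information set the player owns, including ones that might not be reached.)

12

Rowan owns the node after In with actions {Mid, Lo} — two choices.
Rowan owns the node after Stay-g with actions {C, E} — two choices.
Rowan owns the node after In-Lo with actions {U, D, W} — three choices.
A pure strategy fixes one action at each information set independently, so the count is the product 2 × 2 × 3 = 12.
(For reference, Colm has 12 pure strategies, giving a 12×12 normal-form matrix.)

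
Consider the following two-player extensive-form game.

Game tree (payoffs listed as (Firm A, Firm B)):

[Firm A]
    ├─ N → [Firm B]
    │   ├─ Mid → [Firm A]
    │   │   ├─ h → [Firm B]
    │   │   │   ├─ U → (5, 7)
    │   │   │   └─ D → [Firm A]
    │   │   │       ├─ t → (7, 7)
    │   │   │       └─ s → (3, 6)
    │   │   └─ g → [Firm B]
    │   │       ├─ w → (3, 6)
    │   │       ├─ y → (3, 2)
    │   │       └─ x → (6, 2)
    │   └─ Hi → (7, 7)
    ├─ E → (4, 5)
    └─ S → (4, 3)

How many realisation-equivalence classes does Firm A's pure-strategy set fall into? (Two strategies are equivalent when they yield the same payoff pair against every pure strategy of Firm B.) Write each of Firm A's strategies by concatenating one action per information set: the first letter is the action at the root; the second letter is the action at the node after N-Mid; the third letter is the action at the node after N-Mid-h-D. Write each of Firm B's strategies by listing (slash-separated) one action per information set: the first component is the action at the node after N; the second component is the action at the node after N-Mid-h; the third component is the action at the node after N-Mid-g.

Firm A has 12 pure strategies: Nht, Nhs, Ngt, Ngs, Eht, Ehs, Egt, Egs, Sht, Shs, Sgt, Sgs. Columns: Mid/U/w, Mid/U/y, Mid/U/x, Mid/D/w, Mid/D/y, Mid/D/x, Hi/U/w, Hi/U/y, Hi/U/x, Hi/D/w, Hi/D/y, Hi/D/x.
{Nht} → row (5,7) (5,7) (5,7) (7,7) (7,7) (7,7) (7,7) (7,7) (7,7) (7,7) (7,7) (7,7)
{Nhs} → row (5,7) (5,7) (5,7) (3,6) (3,6) (3,6) (7,7) (7,7) (7,7) (7,7) (7,7) (7,7)
{Ngt, Ngs} → row (3,6) (3,2) (6,2) (3,6) (3,2) (6,2) (7,7) (7,7) (7,7) (7,7) (7,7) (7,7)
{Eht, Ehs, Egt, Egs} → row (4,5) (4,5) (4,5) (4,5) (4,5) (4,5) (4,5) (4,5) (4,5) (4,5) (4,5) (4,5)
{Sht, Shs, Sgt, Sgs} → row (4,3) (4,3) (4,3) (4,3) (4,3) (4,3) (4,3) (4,3) (4,3) (4,3) (4,3) (4,3)
That's 5 distinct rows out of 12 strategies.

5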